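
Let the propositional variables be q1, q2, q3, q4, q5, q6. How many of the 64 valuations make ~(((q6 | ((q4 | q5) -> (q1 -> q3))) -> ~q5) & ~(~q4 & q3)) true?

Initial set: {~(((q6 | ((q4 | q5) -> (q1 -> q3))) -> ~q5) & ~(~q4 & q3))}.
~(((q6 | ((q4 | q5) -> (q1 -> q3))) -> ~q5) & ~(~q4 & q3)): β-rule — branch into ~((q6 | ((q4 | q5) -> (q1 -> q3))) -> ~q5)  //  ~~(~q4 & q3).
  branch 1 (add ~((q6 | ((q4 | q5) -> (q1 -> q3))) -> ~q5)):
    ~((q6 | ((q4 | q5) -> (q1 -> q3))) -> ~q5): α-rule — add (q6 | ((q4 | q5) -> (q1 -> q3))), ~~q5.
    (q6 | ((q4 | q5) -> (q1 -> q3))): β-rule — branch into q6  //  ((q4 | q5) -> (q1 -> q3)).
      branch 1.1 (add q6):
        ○ open, literals {q5=T, q6=T}.
      branch 1.2 (add ((q4 | q5) -> (q1 -> q3))):
        ((q4 | q5) -> (q1 -> q3)): β-rule — branch into ~(q4 | q5)  //  (q1 -> q3).
          branch 1.2.1 (add ~(q4 | q5)):
            ~(q4 | q5): α-rule — add ~q4, ~q5.
            × closes — contains both q5 and ~q5.
          branch 1.2.2 (add (q1 -> q3)):
            (q1 -> q3): β-rule — branch into ~q1  //  q3.
              branch 1.2.2.1 (add ~q1):
                ○ open, literals {q1=F, q5=T}.
              branch 1.2.2.2 (add q3):
                ○ open, literals {q3=T, q5=T}.
  branch 2 (add ~~(~q4 & q3)):
    ~~(~q4 & q3): α-rule — add ~q4, q3.
    ○ open, literals {q3=T, q4=F}.
1 branch closed, 4 open.
Each open branch fixes some atoms; the unmentioned ones are free. Counting distinct full assignments: branch {q5=T, q6=T} (q1, q2, q3, q4) contributes 16 new; branch {q1=F, q5=T} (q2, q3, q4, q6) contributes 8 new; branch {q3=T, q5=T} (q1, q2, q4, q6) contributes 4 new; branch {q3=T, q4=F} (q1, q2, q5, q6) contributes 8 new. Total: 36.

36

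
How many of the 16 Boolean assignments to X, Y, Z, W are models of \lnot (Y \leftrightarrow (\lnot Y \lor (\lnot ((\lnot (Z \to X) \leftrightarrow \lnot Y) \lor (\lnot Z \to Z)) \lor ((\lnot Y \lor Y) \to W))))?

Initial set: {\lnot (Y \leftrightarrow (\lnot Y \lor (\lnot ((\lnot (Z \to X) \leftrightarrow \lnot Y) \lor (\lnot Z \to Z)) \lor ((\lnot Y \lor Y) \to W))))}.
\lnot (Y \leftrightarrow (\lnot Y \lor (\lnot ((\lnot (Z \to X) \leftrightarrow \lnot Y) \lor (\lnot Z \to Z)) \lor ((\lnot Y \lor Y) \to W)))): β-rule — branch into Y, \lnot (\lnot Y \lor (\lnot ((\lnot (Z \to X) \leftrightarrow \lnot Y) \lor (\lnot Z \to Z)) \lor ((\lnot Y \lor Y) \to W)))  //  \lnot Y, (\lnot Y \lor (\lnot ((\lnot (Z \to X) \leftrightarrow \lnot Y) \lor (\lnot Z \to Z)) \lor ((\lnot Y \lor Y) \to W))).
  branch 1 (add Y, \lnot (\lnot Y \lor (\lnot ((\lnot (Z \to X) \leftrightarrow \lnot Y) \lor (\lnot Z \to Z)) \lor ((\lnot Y \lor Y) \to W)))):
    \lnot (\lnot Y \lor (\lnot ((\lnot (Z \to X) \leftrightarrow \lnot Y) \lor (\lnot Z \to Z)) \lor ((\lnot Y \lor Y) \to W))): α-rule — add \lnot \lnot Y, \lnot (\lnot ((\lnot (Z \to X) \leftrightarrow \lnot Y) \lor (\lnot Z \to Z)) \lor ((\lnot Y \lor Y) \to W)).
    \lnot (\lnot ((\lnot (Z \to X) \leftrightarrow \lnot Y) \lor (\lnot Z \to Z)) \lor ((\lnot Y \lor Y) \to W)): α-rule — add \lnot \lnot ((\lnot (Z \to X) \leftrightarrow \lnot Y) \lor (\lnot Z \to Z)), \lnot ((\lnot Y \lor Y) \to W).
    \lnot ((\lnot Y \lor Y) \to W): α-rule — add (\lnot Y \lor Y), \lnot W.
    \lnot \lnot ((\lnot (Z \to X) \leftrightarrow \lnot Y) \lor (\lnot Z \to Z)): β-rule — branch into (\lnot (Z \to X) \leftrightarrow \lnot Y)  //  (\lnot Z \to Z).
      branch 1.1 (add (\lnot (Z \to X) \leftrightarrow \lnot Y)):
        (\lnot Y \lor Y): β-rule — branch into \lnot Y  //  Y.
          branch 1.1.1 (add \lnot Y):
            × closes — contains both Y and \lnot Y.
          branch 1.1.2 (add Y):
            (\lnot (Z \to X) \leftrightarrow \lnot Y): β-rule — branch into \lnot (Z \to X), \lnot Y  //  \lnot \lnot (Z \to X), \lnot \lnot Y.
              branch 1.1.2.1 (add \lnot (Z \to X), \lnot Y):
                × closes — contains both Y and \lnot Y.
              branch 1.1.2.2 (add \lnot \lnot (Z \to X), \lnot \lnot Y):
                \lnot \lnot (Z \to X): β-rule — branch into \lnot Z  //  X.
                  branch 1.1.2.2.1 (add \lnot Z):
                    ○ open, literals {W=F, Y=T, Z=F}.
                  branch 1.1.2.2.2 (add X):
                    ○ open, literals {W=F, X=T, Y=T}.
      branch 1.2 (add (\lnot Z \to Z)):
        (\lnot Y \lor Y): β-rule — branch into \lnot Y  //  Y.
          branch 1.2.1 (add \lnot Y):
            × closes — contains both Y and \lnot Y.
          branch 1.2.2 (add Y):
            (\lnot Z \to Z): β-rule — branch into \lnot \lnot Z  //  Z.
              branch 1.2.2.1 (add \lnot \lnot Z):
                ○ open, literals {W=F, Y=T, Z=T}.
              branch 1.2.2.2 (add Z):
                ○ open, literals {W=F, Y=T, Z=T}.
  branch 2 (add \lnot Y, (\lnot Y \lor (\lnot ((\lnot (Z \to X) \leftrightarrow \lnot Y) \lor (\lnot Z \to Z)) \lor ((\lnot Y \lor Y) \to W)))):
    (\lnot Y \lor (\lnot ((\lnot (Z \to X) \leftrightarrow \lnot Y) \lor (\lnot Z \to Z)) \lor ((\lnot Y \lor Y) \to W))): β-rule — branch into \lnot Y  //  (\lnot ((\lnot (Z \to X) \leftrightarrow \lnot Y) \lor (\lnot Z \to Z)) \lor ((\lnot Y \lor Y) \to W)).
      branch 2.1 (add \lnot Y):
        ○ open, literals {Y=F}.
      branch 2.2 (add (\lnot ((\lnot (Z \to X) \leftrightarrow \lnot Y) \lor (\lnot Z \to Z)) \lor ((\lnot Y \lor Y) \to W))):
        (\lnot ((\lnot (Z \to X) \leftrightarrow \lnot Y) \lor (\lnot Z \to Z)) \lor ((\lnot Y \lor Y) \to W)): β-rule — branch into \lnot ((\lnot (Z \to X) \leftrightarrow \lnot Y) \lor (\lnot Z \to Z))  //  ((\lnot Y \lor Y) \to W).
          branch 2.2.1 (add \lnot ((\lnot (Z \to X) \leftrightarrow \lnot Y) \lor (\lnot Z \to Z))):
            \lnot ((\lnot (Z \to X) \leftrightarrow \lnot Y) \lor (\lnot Z \to Z)): α-rule — add \lnot (\lnot (Z \to X) \leftrightarrow \lnot Y), \lnot (\lnot Z \to Z).
            \lnot (\lnot Z \to Z): α-rule — add \lnot Z, \lnot Z.
            \lnot (\lnot (Z \to X) \leftrightarrow \lnot Y): β-rule — branch into \lnot (Z \to X), \lnot \lnot Y  //  \lnot \lnot (Z \to X), \lnot Y.
              branch 2.2.1.1 (add \lnot (Z \to X), \lnot \lnot Y):
                × closes — contains both Y and \lnot Y.
              branch 2.2.1.2 (add \lnot \lnot (Z \to X), \lnot Y):
                \lnot \lnot (Z \to X): β-rule — branch into \lnot Z  //  X.
                  branch 2.2.1.2.1 (add \lnot Z):
                    ○ open, literals {Y=F, Z=F}.
                  branch 2.2.1.2.2 (add X):
                    ○ open, literals {X=T, Y=F, Z=F}.
          branch 2.2.2 (add ((\lnot Y \lor Y) \to W)):
            ((\lnot Y \lor Y) \to W): β-rule — branch into \lnot (\lnot Y \lor Y)  //  W.
              branch 2.2.2.1 (add \lnot (\lnot Y \lor Y)):
                \lnot (\lnot Y \lor Y): α-rule — add \lnot \lnot Y, \lnot Y.
                × closes — contains both Y and \lnot Y.
              branch 2.2.2.2 (add W):
                ○ open, literals {W=T, Y=F}.
5 branches closed, 8 open.
Each open branch fixes some atoms; the unmentioned ones are free. Counting distinct full assignments: branch {W=F, Y=T, Z=F} (X) contributes 2 new; branch {W=F, X=T, Y=T} (Z) contributes 1 new; branch {W=F, Y=T, Z=T} (X) contributes 1 new; branch {W=F, Y=T, Z=T} (X) contributes 0 new; branch {Y=F} (X, Z, W) contributes 8 new; branch {Y=F, Z=F} (X, W) contributes 0 new; branch {X=T, Y=F, Z=F} (W) contributes 0 new; branch {W=T, Y=F} (X, Z) contributes 0 new. Total: 12.

12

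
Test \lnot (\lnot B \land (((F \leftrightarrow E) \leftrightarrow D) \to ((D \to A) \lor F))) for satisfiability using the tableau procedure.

Satisfiable

Initial set: {\lnot (\lnot B \land (((F \leftrightarrow E) \leftrightarrow D) \to ((D \to A) \lor F)))}.
\lnot (\lnot B \land (((F \leftrightarrow E) \leftrightarrow D) \to ((D \to A) \lor F))): β-rule — branch into \lnot \lnot B  //  \lnot (((F \leftrightarrow E) \leftrightarrow D) \to ((D \to A) \lor F)).
  branch 1 (add \lnot \lnot B):
    ○ open, literals {B=true}.
  branch 2 (add \lnot (((F \leftrightarrow E) \leftrightarrow D) \to ((D \to A) \lor F))):
    \lnot (((F \leftrightarrow E) \leftrightarrow D) \to ((D \to A) \lor F)): α-rule — add ((F \leftrightarrow E) \leftrightarrow D), \lnot ((D \to A) \lor F).
    \lnot ((D \to A) \lor F): α-rule — add \lnot (D \to A), \lnot F.
    \lnot (D \to A): α-rule — add D, \lnot A.
    ((F \leftrightarrow E) \leftrightarrow D): β-rule — branch into (F \leftrightarrow E), D  //  \lnot (F \leftrightarrow E), \lnot D.
      branch 2.1 (add (F \leftrightarrow E), D):
        (F \leftrightarrow E): β-rule — branch into F, E  //  \lnot F, \lnot E.
          branch 2.1.1 (add F, E):
            × closes — contains both F and \lnot F.
          branch 2.1.2 (add \lnot F, \lnot E):
            ○ open, literals {A=false, D=true, E=false, F=false}.
      branch 2.2 (add \lnot (F \leftrightarrow E), \lnot D):
        × closes — contains both D and \lnot D.
2 branches closed, 2 open.
An open branch gives a satisfying assignment: B=true.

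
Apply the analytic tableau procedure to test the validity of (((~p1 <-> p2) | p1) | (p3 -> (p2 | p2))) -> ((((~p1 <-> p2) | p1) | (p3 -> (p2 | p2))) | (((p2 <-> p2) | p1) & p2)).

Valid

Assume the negation and expand:
Initial set: {~((((~p1 <-> p2) | p1) | (p3 -> (p2 | p2))) -> ((((~p1 <-> p2) | p1) | (p3 -> (p2 | p2))) | (((p2 <-> p2) | p1) & p2)))}.
~((((~p1 <-> p2) | p1) | (p3 -> (p2 | p2))) -> ((((~p1 <-> p2) | p1) | (p3 -> (p2 | p2))) | (((p2 <-> p2) | p1) & p2))): α-rule — add (((~p1 <-> p2) | p1) | (p3 -> (p2 | p2))), ~((((~p1 <-> p2) | p1) | (p3 -> (p2 | p2))) | (((p2 <-> p2) | p1) & p2)).
~((((~p1 <-> p2) | p1) | (p3 -> (p2 | p2))) | (((p2 <-> p2) | p1) & p2)): α-rule — add ~(((~p1 <-> p2) | p1) | (p3 -> (p2 | p2))), ~(((p2 <-> p2) | p1) & p2).
~(((~p1 <-> p2) | p1) | (p3 -> (p2 | p2))): α-rule — add ~((~p1 <-> p2) | p1), ~(p3 -> (p2 | p2)).
~((~p1 <-> p2) | p1): α-rule — add ~(~p1 <-> p2), ~p1.
~(p3 -> (p2 | p2)): α-rule — add p3, ~(p2 | p2).
~(p2 | p2): α-rule — add ~p2, ~p2.
(((~p1 <-> p2) | p1) | (p3 -> (p2 | p2))): β-rule — branch into ((~p1 <-> p2) | p1)  //  (p3 -> (p2 | p2)).
  branch 1 (add ((~p1 <-> p2) | p1)):
    ~(((p2 <-> p2) | p1) & p2): β-rule — branch into ~((p2 <-> p2) | p1)  //  ~p2.
      branch 1.1 (add ~((p2 <-> p2) | p1)):
        ~((p2 <-> p2) | p1): α-rule — add ~(p2 <-> p2), ~p1.
        ~(~p1 <-> p2): β-rule — branch into ~p1, ~p2  //  ~~p1, p2.
          branch 1.1.1 (add ~p1, ~p2):
            ((~p1 <-> p2) | p1): β-rule — branch into (~p1 <-> p2)  //  p1.
              branch 1.1.1.1 (add (~p1 <-> p2)):
                ~(p2 <-> p2): β-rule — branch into p2, ~p2  //  ~p2, p2.
                  branch 1.1.1.1.1 (add p2, ~p2):
                    × closes — contains both p2 and ~p2.
                  branch 1.1.1.1.2 (add ~p2, p2):
                    × closes — contains both p2 and ~p2.
              branch 1.1.1.2 (add p1):
                × closes — contains both p1 and ~p1.
          branch 1.1.2 (add ~~p1, p2):
            × closes — contains both p1 and ~p1.
      branch 1.2 (add ~p2):
        ~(~p1 <-> p2): β-rule — branch into ~p1, ~p2  //  ~~p1, p2.
          branch 1.2.1 (add ~p1, ~p2):
            ((~p1 <-> p2) | p1): β-rule — branch into (~p1 <-> p2)  //  p1.
              branch 1.2.1.1 (add (~p1 <-> p2)):
                (~p1 <-> p2): β-rule — branch into ~p1, p2  //  ~~p1, ~p2.
                  branch 1.2.1.1.1 (add ~p1, p2):
                    × closes — contains both p2 and ~p2.
                  branch 1.2.1.1.2 (add ~~p1, ~p2):
                    × closes — contains both p1 and ~p1.
              branch 1.2.1.2 (add p1):
                × closes — contains both p1 and ~p1.
          branch 1.2.2 (add ~~p1, p2):
            × closes — contains both p1 and ~p1.
  branch 2 (add (p3 -> (p2 | p2))):
    ~(((p2 <-> p2) | p1) & p2): β-rule — branch into ~((p2 <-> p2) | p1)  //  ~p2.
      branch 2.1 (add ~((p2 <-> p2) | p1)):
        ~((p2 <-> p2) | p1): α-rule — add ~(p2 <-> p2), ~p1.
        ~(~p1 <-> p2): β-rule — branch into ~p1, ~p2  //  ~~p1, p2.
          branch 2.1.1 (add ~p1, ~p2):
            (p3 -> (p2 | p2)): β-rule — branch into ~p3  //  (p2 | p2).
              branch 2.1.1.1 (add ~p3):
                × closes — contains both p3 and ~p3.
              branch 2.1.1.2 (add (p2 | p2)):
                ~(p2 <-> p2): β-rule — branch into p2, ~p2  //  ~p2, p2.
                  branch 2.1.1.2.1 (add p2, ~p2):
                    × closes — contains both p2 and ~p2.
                  branch 2.1.1.2.2 (add ~p2, p2):
                    × closes — contains both p2 and ~p2.
          branch 2.1.2 (add ~~p1, p2):
            × closes — contains both p1 and ~p1.
      branch 2.2 (add ~p2):
        ~(~p1 <-> p2): β-rule — branch into ~p1, ~p2  //  ~~p1, p2.
          branch 2.2.1 (add ~p1, ~p2):
            (p3 -> (p2 | p2)): β-rule — branch into ~p3  //  (p2 | p2).
              branch 2.2.1.1 (add ~p3):
                × closes — contains both p3 and ~p3.
              branch 2.2.1.2 (add (p2 | p2)):
                (p2 | p2): β-rule — branch into p2  //  p2.
                  branch 2.2.1.2.1 (add p2):
                    × closes — contains both p2 and ~p2.
                  branch 2.2.1.2.2 (add p2):
                    × closes — contains both p2 and ~p2.
          branch 2.2.2 (add ~~p1, p2):
            × closes — contains both p1 and ~p1.
All 16 branches close.
Every branch closed, so the negation is unsatisfiable and the formula is valid.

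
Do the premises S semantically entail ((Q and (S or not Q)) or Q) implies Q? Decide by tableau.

Initial set: {S; not (((Q and (S or not Q)) or Q) implies Q)}.
not (((Q and (S or not Q)) or Q) implies Q): α-rule — add ((Q and (S or not Q)) or Q), not Q.
((Q and (S or not Q)) or Q): β-rule — branch into (Q and (S or not Q))  //  Q.
  branch 1 (add (Q and (S or not Q))):
    (Q and (S or not Q)): α-rule — add Q, (S or not Q).
    × closes — contains both Q and not Q.
  branch 2 (add Q):
    × closes — contains both Q and not Q.
All 2 branches close.
Every branch closed, so the premises entail the conclusion.

Yes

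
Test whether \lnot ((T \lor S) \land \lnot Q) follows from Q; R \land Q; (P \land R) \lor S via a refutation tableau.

Yes

Initial set: {Q; (R \land Q); ((P \land R) \lor S); \lnot \lnot ((T \lor S) \land \lnot Q)}.
(R \land Q): α-rule — add R, Q.
\lnot \lnot ((T \lor S) \land \lnot Q): α-rule — add (T \lor S), \lnot Q.
× closes — contains both Q and \lnot Q.
All 1 branch closes.
Every branch closed, so the premises entail the conclusion.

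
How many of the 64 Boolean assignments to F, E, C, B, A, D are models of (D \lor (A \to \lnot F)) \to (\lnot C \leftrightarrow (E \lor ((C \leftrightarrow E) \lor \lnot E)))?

36

Initial set: {T ((D \lor (A \to \lnot F)) \to (\lnot C \leftrightarrow (E \lor ((C \leftrightarrow E) \lor \lnot E))))}.
T ((D \lor (A \to \lnot F)) \to (\lnot C \leftrightarrow (E \lor ((C \leftrightarrow E) \lor \lnot E)))): β-rule — branch into F (D \lor (A \to \lnot F))  //  T (\lnot C \leftrightarrow (E \lor ((C \leftrightarrow E) \lor \lnot E))).
  branch 1 (add F (D \lor (A \to \lnot F))):
    F (D \lor (A \to \lnot F)): α-rule — add F D, F (A \to \lnot F).
    F (A \to \lnot F): α-rule — add T A, F \lnot F.
    ○ open, literals {A=1, D=0, F=1}.
  branch 2 (add T (\lnot C \leftrightarrow (E \lor ((C \leftrightarrow E) \lor \lnot E)))):
    T (\lnot C \leftrightarrow (E \lor ((C \leftrightarrow E) \lor \lnot E))): β-rule — branch into T \lnot C, T (E \lor ((C \leftrightarrow E) \lor \lnot E))  //  F \lnot C, F (E \lor ((C \leftrightarrow E) \lor \lnot E)).
      branch 2.1 (add T \lnot C, T (E \lor ((C \leftrightarrow E) \lor \lnot E))):
        T (E \lor ((C \leftrightarrow E) \lor \lnot E)): β-rule — branch into T E  //  T ((C \leftrightarrow E) \lor \lnot E).
          branch 2.1.1 (add T E):
            ○ open, literals {C=0, E=1}.
          branch 2.1.2 (add T ((C \leftrightarrow E) \lor \lnot E)):
            T ((C \leftrightarrow E) \lor \lnot E): β-rule — branch into T (C \leftrightarrow E)  //  T \lnot E.
              branch 2.1.2.1 (add T (C \leftrightarrow E)):
                T (C \leftrightarrow E): β-rule — branch into T C, T E  //  F C, F E.
                  branch 2.1.2.1.1 (add T C, T E):
                    × closes — contains both C and \lnot C.
                  branch 2.1.2.1.2 (add F C, F E):
                    ○ open, literals {C=0, E=0}.
              branch 2.1.2.2 (add T \lnot E):
                ○ open, literals {C=0, E=0}.
      branch 2.2 (add F \lnot C, F (E \lor ((C \leftrightarrow E) \lor \lnot E))):
        F (E \lor ((C \leftrightarrow E) \lor \lnot E)): α-rule — add F E, F ((C \leftrightarrow E) \lor \lnot E).
        F ((C \leftrightarrow E) \lor \lnot E): α-rule — add F (C \leftrightarrow E), F \lnot E.
        × closes — contains both E and \lnot E.
2 branches closed, 4 open.
Each open branch fixes some atoms; the unmentioned ones are free. Counting distinct full assignments: branch {A=1, D=0, F=1} (E, C, B) contributes 8 new; branch {C=0, E=1} (F, B, A, D) contributes 14 new; branch {C=0, E=0} (F, B, A, D) contributes 14 new; branch {C=0, E=0} (F, B, A, D) contributes 0 new. Total: 36.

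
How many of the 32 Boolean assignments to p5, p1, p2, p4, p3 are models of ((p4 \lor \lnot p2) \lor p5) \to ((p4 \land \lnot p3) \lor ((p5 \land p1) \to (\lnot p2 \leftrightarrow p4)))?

Initial set: {(((p4 \lor \lnot p2) \lor p5) \to ((p4 \land \lnot p3) \lor ((p5 \land p1) \to (\lnot p2 \leftrightarrow p4))))}.
(((p4 \lor \lnot p2) \lor p5) \to ((p4 \land \lnot p3) \lor ((p5 \land p1) \to (\lnot p2 \leftrightarrow p4)))): β-rule — branch into \lnot ((p4 \lor \lnot p2) \lor p5)  //  ((p4 \land \lnot p3) \lor ((p5 \land p1) \to (\lnot p2 \leftrightarrow p4))).
  branch 1 (add \lnot ((p4 \lor \lnot p2) \lor p5)):
    \lnot ((p4 \lor \lnot p2) \lor p5): α-rule — add \lnot (p4 \lor \lnot p2), \lnot p5.
    \lnot (p4 \lor \lnot p2): α-rule — add \lnot p4, \lnot \lnot p2.
    ○ open, literals {p2=T, p4=F, p5=F}.
  branch 2 (add ((p4 \land \lnot p3) \lor ((p5 \land p1) \to (\lnot p2 \leftrightarrow p4)))):
    ((p4 \land \lnot p3) \lor ((p5 \land p1) \to (\lnot p2 \leftrightarrow p4))): β-rule — branch into (p4 \land \lnot p3)  //  ((p5 \land p1) \to (\lnot p2 \leftrightarrow p4)).
      branch 2.1 (add (p4 \land \lnot p3)):
        (p4 \land \lnot p3): α-rule — add p4, \lnot p3.
        ○ open, literals {p3=F, p4=T}.
      branch 2.2 (add ((p5 \land p1) \to (\lnot p2 \leftrightarrow p4))):
        ((p5 \land p1) \to (\lnot p2 \leftrightarrow p4)): β-rule — branch into \lnot (p5 \land p1)  //  (\lnot p2 \leftrightarrow p4).
          branch 2.2.1 (add \lnot (p5 \land p1)):
            \lnot (p5 \land p1): β-rule — branch into \lnot p5  //  \lnot p1.
              branch 2.2.1.1 (add \lnot p5):
                ○ open, literals {p5=F}.
              branch 2.2.1.2 (add \lnot p1):
                ○ open, literals {p1=F}.
          branch 2.2.2 (add (\lnot p2 \leftrightarrow p4)):
            (\lnot p2 \leftrightarrow p4): β-rule — branch into \lnot p2, p4  //  \lnot \lnot p2, \lnot p4.
              branch 2.2.2.1 (add \lnot p2, p4):
                ○ open, literals {p2=F, p4=T}.
              branch 2.2.2.2 (add \lnot \lnot p2, \lnot p4):
                ○ open, literals {p2=T, p4=F}.
0 branches closed, 6 open.
Each open branch fixes some atoms; the unmentioned ones are free. Counting distinct full assignments: branch {p2=T, p4=F, p5=F} (p1, p3) contributes 4 new; branch {p3=F, p4=T} (p5, p1, p2) contributes 8 new; branch {p5=F} (p1, p2, p4, p3) contributes 8 new; branch {p1=F} (p5, p2, p4, p3) contributes 6 new; branch {p2=F, p4=T} (p5, p1, p3) contributes 1 new; branch {p2=T, p4=F} (p5, p1, p3) contributes 2 new. Total: 29.

29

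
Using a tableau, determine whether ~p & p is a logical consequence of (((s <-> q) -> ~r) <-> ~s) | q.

No

Initial set: {((((s <-> q) -> ~r) <-> ~s) | q); ~(~p & p)}.
((((s <-> q) -> ~r) <-> ~s) | q): β-rule — branch into (((s <-> q) -> ~r) <-> ~s)  //  q.
  branch 1 (add (((s <-> q) -> ~r) <-> ~s)):
    ~(~p & p): β-rule — branch into ~~p  //  ~p.
      branch 1.1 (add ~~p):
        (((s <-> q) -> ~r) <-> ~s): β-rule — branch into ((s <-> q) -> ~r), ~s  //  ~((s <-> q) -> ~r), ~~s.
          branch 1.1.1 (add ((s <-> q) -> ~r), ~s):
            ((s <-> q) -> ~r): β-rule — branch into ~(s <-> q)  //  ~r.
              branch 1.1.1.1 (add ~(s <-> q)):
                ~(s <-> q): β-rule — branch into s, ~q  //  ~s, q.
                  branch 1.1.1.1.1 (add s, ~q):
                    × closes — contains both s and ~s.
                  branch 1.1.1.1.2 (add ~s, q):
                    ○ open, literals {p=T, q=T, s=F}.
              branch 1.1.1.2 (add ~r):
                ○ open, literals {p=T, r=F, s=F}.
          branch 1.1.2 (add ~((s <-> q) -> ~r), ~~s):
            ~((s <-> q) -> ~r): α-rule — add (s <-> q), ~~r.
            (s <-> q): β-rule — branch into s, q  //  ~s, ~q.
              branch 1.1.2.1 (add s, q):
                ○ open, literals {p=T, q=T, r=T, s=T}.
              branch 1.1.2.2 (add ~s, ~q):
                × closes — contains both s and ~s.
      branch 1.2 (add ~p):
        (((s <-> q) -> ~r) <-> ~s): β-rule — branch into ((s <-> q) -> ~r), ~s  //  ~((s <-> q) -> ~r), ~~s.
          branch 1.2.1 (add ((s <-> q) -> ~r), ~s):
            ((s <-> q) -> ~r): β-rule — branch into ~(s <-> q)  //  ~r.
              branch 1.2.1.1 (add ~(s <-> q)):
                ~(s <-> q): β-rule — branch into s, ~q  //  ~s, q.
                  branch 1.2.1.1.1 (add s, ~q):
                    × closes — contains both s and ~s.
                  branch 1.2.1.1.2 (add ~s, q):
                    ○ open, literals {p=F, q=T, s=F}.
              branch 1.2.1.2 (add ~r):
                ○ open, literals {p=F, r=F, s=F}.
          branch 1.2.2 (add ~((s <-> q) -> ~r), ~~s):
            ~((s <-> q) -> ~r): α-rule — add (s <-> q), ~~r.
            (s <-> q): β-rule — branch into s, q  //  ~s, ~q.
              branch 1.2.2.1 (add s, q):
                ○ open, literals {p=F, q=T, r=T, s=T}.
              branch 1.2.2.2 (add ~s, ~q):
                × closes — contains both s and ~s.
  branch 2 (add q):
    ~(~p & p): β-rule — branch into ~~p  //  ~p.
      branch 2.1 (add ~~p):
        ○ open, literals {p=T, q=T}.
      branch 2.2 (add ~p):
        ○ open, literals {p=F, q=T}.
4 branches closed, 8 open.
An open branch gives a countermodel: p=T, q=T, s=F (unmentioned atoms arbitrary); the premises hold there but the conclusion fails.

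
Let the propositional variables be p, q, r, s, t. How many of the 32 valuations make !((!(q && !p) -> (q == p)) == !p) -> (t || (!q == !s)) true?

30

Initial set: {(!((!(q && !p) -> (q == p)) == !p) -> (t || (!q == !s)))}.
(!((!(q && !p) -> (q == p)) == !p) -> (t || (!q == !s))): β-rule — branch into !!((!(q && !p) -> (q == p)) == !p)  //  (t || (!q == !s)).
  branch 1 (add !!((!(q && !p) -> (q == p)) == !p)):
    !!((!(q && !p) -> (q == p)) == !p): β-rule — branch into (!(q && !p) -> (q == p)), !p  //  !(!(q && !p) -> (q == p)), !!p.
      branch 1.1 (add (!(q && !p) -> (q == p)), !p):
        (!(q && !p) -> (q == p)): β-rule — branch into !!(q && !p)  //  (q == p).
          branch 1.1.1 (add !!(q && !p)):
            !!(q && !p): α-rule — add q, !p.
            ○ open, literals {p=0, q=1}.
          branch 1.1.2 (add (q == p)):
            (q == p): β-rule — branch into q, p  //  !q, !p.
              branch 1.1.2.1 (add q, p):
                × closes — contains both p and !p.
              branch 1.1.2.2 (add !q, !p):
                ○ open, literals {p=0, q=0}.
      branch 1.2 (add !(!(q && !p) -> (q == p)), !!p):
        !(!(q && !p) -> (q == p)): α-rule — add !(q && !p), !(q == p).
        !(q && !p): β-rule — branch into !q  //  !!p.
          branch 1.2.1 (add !q):
            !(q == p): β-rule — branch into q, !p  //  !q, p.
              branch 1.2.1.1 (add q, !p):
                × closes — contains both q and !q.
              branch 1.2.1.2 (add !q, p):
                ○ open, literals {p=1, q=0}.
          branch 1.2.2 (add !!p):
            !(q == p): β-rule — branch into q, !p  //  !q, p.
              branch 1.2.2.1 (add q, !p):
                × closes — contains both p and !p.
              branch 1.2.2.2 (add !q, p):
                ○ open, literals {p=1, q=0}.
  branch 2 (add (t || (!q == !s))):
    (t || (!q == !s)): β-rule — branch into t  //  (!q == !s).
      branch 2.1 (add t):
        ○ open, literals {t=1}.
      branch 2.2 (add (!q == !s)):
        (!q == !s): β-rule — branch into !q, !s  //  !!q, !!s.
          branch 2.2.1 (add !q, !s):
            ○ open, literals {q=0, s=0}.
          branch 2.2.2 (add !!q, !!s):
            ○ open, literals {q=1, s=1}.
3 branches closed, 7 open.
Each open branch fixes some atoms; the unmentioned ones are free. Counting distinct full assignments: branch {p=0, q=1} (r, s, t) contributes 8 new; branch {p=0, q=0} (r, s, t) contributes 8 new; branch {p=1, q=0} (r, s, t) contributes 8 new; branch {p=1, q=0} (r, s, t) contributes 0 new; branch {t=1} (p, q, r, s) contributes 4 new; branch {q=0, s=0} (p, r, t) contributes 0 new; branch {q=1, s=1} (p, r, t) contributes 2 new. Total: 30.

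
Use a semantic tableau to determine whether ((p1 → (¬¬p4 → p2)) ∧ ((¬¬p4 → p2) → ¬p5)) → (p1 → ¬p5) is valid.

Valid

Assume the negation and expand:
Initial set: {¬(((p1 → (¬¬p4 → p2)) ∧ ((¬¬p4 → p2) → ¬p5)) → (p1 → ¬p5))}.
¬(((p1 → (¬¬p4 → p2)) ∧ ((¬¬p4 → p2) → ¬p5)) → (p1 → ¬p5)): α-rule — add ((p1 → (¬¬p4 → p2)) ∧ ((¬¬p4 → p2) → ¬p5)), ¬(p1 → ¬p5).
((p1 → (¬¬p4 → p2)) ∧ ((¬¬p4 → p2) → ¬p5)): α-rule — add (p1 → (¬¬p4 → p2)), ((¬¬p4 → p2) → ¬p5).
¬(p1 → ¬p5): α-rule — add p1, ¬¬p5.
(p1 → (¬¬p4 → p2)): β-rule — branch into ¬p1  //  (¬¬p4 → p2).
  branch 1 (add ¬p1):
    × closes — contains both p1 and ¬p1.
  branch 2 (add (¬¬p4 → p2)):
    ((¬¬p4 → p2) → ¬p5): β-rule — branch into ¬(¬¬p4 → p2)  //  ¬p5.
      branch 2.1 (add ¬(¬¬p4 → p2)):
        ¬(¬¬p4 → p2): α-rule — add ¬¬p4, ¬p2.
        ¬¬p4: drop double negation, giving p4.
        (¬¬p4 → p2): β-rule — branch into ¬¬¬p4  //  p2.
          branch 2.1.1 (add ¬¬¬p4):
            ¬¬¬p4: drop double negation, giving ¬p4.
            × closes — contains both p4 and ¬p4.
          branch 2.1.2 (add p2):
            × closes — contains both p2 and ¬p2.
      branch 2.2 (add ¬p5):
        × closes — contains both p5 and ¬p5.
All 4 branches close.
Every branch closed, so the negation is unsatisfiable and the formula is valid.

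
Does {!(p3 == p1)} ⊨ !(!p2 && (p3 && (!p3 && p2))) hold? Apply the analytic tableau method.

Initial set: {T !(p3 == p1); F !(!p2 && (p3 && (!p3 && p2)))}.
F !(!p2 && (p3 && (!p3 && p2))): α-rule — add T !p2, T (p3 && (!p3 && p2)).
T (p3 && (!p3 && p2)): α-rule — add T p3, T (!p3 && p2).
T (!p3 && p2): α-rule — add T !p3, T p2.
× closes — contains both p3 and !p3.
All 1 branch closes.
Every branch closed, so the premises entail the conclusion.

Yes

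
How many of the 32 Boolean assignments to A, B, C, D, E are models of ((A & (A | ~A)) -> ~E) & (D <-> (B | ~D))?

Initial set: {(((A & (A | ~A)) -> ~E) & (D <-> (B | ~D)))}.
(((A & (A | ~A)) -> ~E) & (D <-> (B | ~D))): α-rule — add ((A & (A | ~A)) -> ~E), (D <-> (B | ~D)).
((A & (A | ~A)) -> ~E): β-rule — branch into ~(A & (A | ~A))  //  ~E.
  branch 1 (add ~(A & (A | ~A))):
    (D <-> (B | ~D)): β-rule — branch into D, (B | ~D)  //  ~D, ~(B | ~D).
      branch 1.1 (add D, (B | ~D)):
        ~(A & (A | ~A)): β-rule — branch into ~A  //  ~(A | ~A).
          branch 1.1.1 (add ~A):
            (B | ~D): β-rule — branch into B  //  ~D.
              branch 1.1.1.1 (add B):
                ○ open, literals {A=false, B=true, D=true}.
              branch 1.1.1.2 (add ~D):
                × closes — contains both D and ~D.
          branch 1.1.2 (add ~(A | ~A)):
            ~(A | ~A): α-rule — add ~A, ~~A.
            × closes — contains both A and ~A.
      branch 1.2 (add ~D, ~(B | ~D)):
        ~(B | ~D): α-rule — add ~B, ~~D.
        × closes — contains both D and ~D.
  branch 2 (add ~E):
    (D <-> (B | ~D)): β-rule — branch into D, (B | ~D)  //  ~D, ~(B | ~D).
      branch 2.1 (add D, (B | ~D)):
        (B | ~D): β-rule — branch into B  //  ~D.
          branch 2.1.1 (add B):
            ○ open, literals {B=true, D=true, E=false}.
          branch 2.1.2 (add ~D):
            × closes — contains both D and ~D.
      branch 2.2 (add ~D, ~(B | ~D)):
        ~(B | ~D): α-rule — add ~B, ~~D.
        × closes — contains both D and ~D.
5 branches closed, 2 open.
Each open branch fixes some atoms; the unmentioned ones are free. Counting distinct full assignments: branch {A=false, B=true, D=true} (C, E) contributes 4 new; branch {B=true, D=true, E=false} (A, C) contributes 2 new. Total: 6.

6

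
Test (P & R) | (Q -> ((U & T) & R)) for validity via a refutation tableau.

Assume the negation and expand:
Initial set: {~((P & R) | (Q -> ((U & T) & R)))}.
~((P & R) | (Q -> ((U & T) & R))): α-rule — add ~(P & R), ~(Q -> ((U & T) & R)).
~(Q -> ((U & T) & R)): α-rule — add Q, ~((U & T) & R).
~(P & R): β-rule — branch into ~P  //  ~R.
  branch 1 (add ~P):
    ~((U & T) & R): β-rule — branch into ~(U & T)  //  ~R.
      branch 1.1 (add ~(U & T)):
        ~(U & T): β-rule — branch into ~U  //  ~T.
          branch 1.1.1 (add ~U):
            ○ open, literals {P=0, Q=1, U=0}.
          branch 1.1.2 (add ~T):
            ○ open, literals {P=0, Q=1, T=0}.
      branch 1.2 (add ~R):
        ○ open, literals {P=0, Q=1, R=0}.
  branch 2 (add ~R):
    ~((U & T) & R): β-rule — branch into ~(U & T)  //  ~R.
      branch 2.1 (add ~(U & T)):
        ~(U & T): β-rule — branch into ~U  //  ~T.
          branch 2.1.1 (add ~U):
            ○ open, literals {Q=1, R=0, U=0}.
          branch 2.1.2 (add ~T):
            ○ open, literals {Q=1, R=0, T=0}.
      branch 2.2 (add ~R):
        ○ open, literals {Q=1, R=0}.
0 branches closed, 6 open.
An open branch gives a countermodel: P=0, Q=1, U=0 (unmentioned atoms arbitrary); under it the original formula is false.

Not valid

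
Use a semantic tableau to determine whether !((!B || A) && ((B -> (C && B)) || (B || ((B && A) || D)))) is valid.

Not valid

Assume the negation and expand:
Initial set: {!!((!B || A) && ((B -> (C && B)) || (B || ((B && A) || D))))}.
!!((!B || A) && ((B -> (C && B)) || (B || ((B && A) || D)))): α-rule — add (!B || A), ((B -> (C && B)) || (B || ((B && A) || D))).
(!B || A): β-rule — branch into !B  //  A.
  branch 1 (add !B):
    ((B -> (C && B)) || (B || ((B && A) || D))): β-rule — branch into (B -> (C && B))  //  (B || ((B && A) || D)).
      branch 1.1 (add (B -> (C && B))):
        (B -> (C && B)): β-rule — branch into !B  //  (C && B).
          branch 1.1.1 (add !B):
            ○ open, literals {B=0}.
          branch 1.1.2 (add (C && B)):
            (C && B): α-rule — add C, B.
            × closes — contains both B and !B.
      branch 1.2 (add (B || ((B && A) || D))):
        (B || ((B && A) || D)): β-rule — branch into B  //  ((B && A) || D).
          branch 1.2.1 (add B):
            × closes — contains both B and !B.
          branch 1.2.2 (add ((B && A) || D)):
            ((B && A) || D): β-rule — branch into (B && A)  //  D.
              branch 1.2.2.1 (add (B && A)):
                (B && A): α-rule — add B, A.
                × closes — contains both B and !B.
              branch 1.2.2.2 (add D):
                ○ open, literals {B=0, D=1}.
  branch 2 (add A):
    ((B -> (C && B)) || (B || ((B && A) || D))): β-rule — branch into (B -> (C && B))  //  (B || ((B && A) || D)).
      branch 2.1 (add (B -> (C && B))):
        (B -> (C && B)): β-rule — branch into !B  //  (C && B).
          branch 2.1.1 (add !B):
            ○ open, literals {A=1, B=0}.
          branch 2.1.2 (add (C && B)):
            (C && B): α-rule — add C, B.
            ○ open, literals {A=1, B=1, C=1}.
      branch 2.2 (add (B || ((B && A) || D))):
        (B || ((B && A) || D)): β-rule — branch into B  //  ((B && A) || D).
          branch 2.2.1 (add B):
            ○ open, literals {A=1, B=1}.
          branch 2.2.2 (add ((B && A) || D)):
            ((B && A) || D): β-rule — branch into (B && A)  //  D.
              branch 2.2.2.1 (add (B && A)):
                (B && A): α-rule — add B, A.
                ○ open, literals {A=1, B=1}.
              branch 2.2.2.2 (add D):
                ○ open, literals {A=1, D=1}.
3 branches closed, 7 open.
An open branch gives a countermodel: B=0 (unmentioned atoms arbitrary); under it the original formula is false.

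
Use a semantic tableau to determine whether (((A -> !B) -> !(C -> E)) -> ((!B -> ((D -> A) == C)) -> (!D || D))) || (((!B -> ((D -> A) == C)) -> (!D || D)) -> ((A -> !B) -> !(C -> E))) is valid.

Valid

Assume the negation and expand:
Initial set: {!((((A -> !B) -> !(C -> E)) -> ((!B -> ((D -> A) == C)) -> (!D || D))) || (((!B -> ((D -> A) == C)) -> (!D || D)) -> ((A -> !B) -> !(C -> E))))}.
!((((A -> !B) -> !(C -> E)) -> ((!B -> ((D -> A) == C)) -> (!D || D))) || (((!B -> ((D -> A) == C)) -> (!D || D)) -> ((A -> !B) -> !(C -> E)))): α-rule — add !(((A -> !B) -> !(C -> E)) -> ((!B -> ((D -> A) == C)) -> (!D || D))), !(((!B -> ((D -> A) == C)) -> (!D || D)) -> ((A -> !B) -> !(C -> E))).
!(((A -> !B) -> !(C -> E)) -> ((!B -> ((D -> A) == C)) -> (!D || D))): α-rule — add ((A -> !B) -> !(C -> E)), !((!B -> ((D -> A) == C)) -> (!D || D)).
!(((!B -> ((D -> A) == C)) -> (!D || D)) -> ((A -> !B) -> !(C -> E))): α-rule — add ((!B -> ((D -> A) == C)) -> (!D || D)), !((A -> !B) -> !(C -> E)).
!((!B -> ((D -> A) == C)) -> (!D || D)): α-rule — add (!B -> ((D -> A) == C)), !(!D || D).
!((A -> !B) -> !(C -> E)): α-rule — add (A -> !B), !!(C -> E).
!(!D || D): α-rule — add !!D, !D.
× closes — contains both D and !D.
All 1 branch closes.
Every branch closed, so the negation is unsatisfiable and the formula is valid.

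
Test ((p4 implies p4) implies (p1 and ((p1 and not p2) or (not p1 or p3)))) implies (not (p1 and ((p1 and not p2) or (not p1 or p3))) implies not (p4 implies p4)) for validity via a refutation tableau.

Valid

Assume the negation and expand:
Initial set: {F (((p4 implies p4) implies (p1 and ((p1 and not p2) or (not p1 or p3)))) implies (not (p1 and ((p1 and not p2) or (not p1 or p3))) implies not (p4 implies p4)))}.
F (((p4 implies p4) implies (p1 and ((p1 and not p2) or (not p1 or p3)))) implies (not (p1 and ((p1 and not p2) or (not p1 or p3))) implies not (p4 implies p4))): α-rule — add T ((p4 implies p4) implies (p1 and ((p1 and not p2) or (not p1 or p3)))), F (not (p1 and ((p1 and not p2) or (not p1 or p3))) implies not (p4 implies p4)).
F (not (p1 and ((p1 and not p2) or (not p1 or p3))) implies not (p4 implies p4)): α-rule — add T not (p1 and ((p1 and not p2) or (not p1 or p3))), F not (p4 implies p4).
T ((p4 implies p4) implies (p1 and ((p1 and not p2) or (not p1 or p3)))): β-rule — branch into F (p4 implies p4)  //  T (p1 and ((p1 and not p2) or (not p1 or p3))).
  branch 1 (add F (p4 implies p4)):
    F (p4 implies p4): α-rule — add T p4, F p4.
    × closes — contains both p4 and not p4.
  branch 2 (add T (p1 and ((p1 and not p2) or (not p1 or p3)))):
    T (p1 and ((p1 and not p2) or (not p1 or p3))): α-rule — add T p1, T ((p1 and not p2) or (not p1 or p3)).
    T not (p1 and ((p1 and not p2) or (not p1 or p3))): β-rule — branch into F p1  //  F ((p1 and not p2) or (not p1 or p3)).
      branch 2.1 (add F p1):
        × closes — contains both p1 and not p1.
      branch 2.2 (add F ((p1 and not p2) or (not p1 or p3))):
        F ((p1 and not p2) or (not p1 or p3)): α-rule — add F (p1 and not p2), F (not p1 or p3).
        F (not p1 or p3): α-rule — add F not p1, F p3.
        F not (p4 implies p4): β-rule — branch into F p4  //  T p4.
          branch 2.2.1 (add F p4):
            T ((p1 and not p2) or (not p1 or p3)): β-rule — branch into T (p1 and not p2)  //  T (not p1 or p3).
              branch 2.2.1.1 (add T (p1 and not p2)):
                T (p1 and not p2): α-rule — add T p1, T not p2.
                F (p1 and not p2): β-rule — branch into F p1  //  F not p2.
                  branch 2.2.1.1.1 (add F p1):
                    × closes — contains both p1 and not p1.
                  branch 2.2.1.1.2 (add F not p2):
                    × closes — contains both p2 and not p2.
              branch 2.2.1.2 (add T (not p1 or p3)):
                F (p1 and not p2): β-rule — branch into F p1  //  F not p2.
                  branch 2.2.1.2.1 (add F p1):
                    × closes — contains both p1 and not p1.
                  branch 2.2.1.2.2 (add F not p2):
                    T (not p1 or p3): β-rule — branch into T not p1  //  T p3.
                      branch 2.2.1.2.2.1 (add T not p1):
                        × closes — contains both p1 and not p1.
                      branch 2.2.1.2.2.2 (add T p3):
                        × closes — contains both p3 and not p3.
          branch 2.2.2 (add T p4):
            T ((p1 and not p2) or (not p1 or p3)): β-rule — branch into T (p1 and not p2)  //  T (not p1 or p3).
              branch 2.2.2.1 (add T (p1 and not p2)):
                T (p1 and not p2): α-rule — add T p1, T not p2.
                F (p1 and not p2): β-rule — branch into F p1  //  F not p2.
                  branch 2.2.2.1.1 (add F p1):
                    × closes — contains both p1 and not p1.
                  branch 2.2.2.1.2 (add F not p2):
                    × closes — contains both p2 and not p2.
              branch 2.2.2.2 (add T (not p1 or p3)):
                F (p1 and not p2): β-rule — branch into F p1  //  F not p2.
                  branch 2.2.2.2.1 (add F p1):
                    × closes — contains both p1 and not p1.
                  branch 2.2.2.2.2 (add F not p2):
                    T (not p1 or p3): β-rule — branch into T not p1  //  T p3.
                      branch 2.2.2.2.2.1 (add T not p1):
                        × closes — contains both p1 and not p1.
                      branch 2.2.2.2.2.2 (add T p3):
                        × closes — contains both p3 and not p3.
All 12 branches close.
Every branch closed, so the negation is unsatisfiable and the formula is valid.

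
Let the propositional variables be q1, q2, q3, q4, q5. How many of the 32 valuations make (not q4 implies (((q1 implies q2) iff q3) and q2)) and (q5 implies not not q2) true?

Initial set: {((not q4 implies (((q1 implies q2) iff q3) and q2)) and (q5 implies not not q2))}.
((not q4 implies (((q1 implies q2) iff q3) and q2)) and (q5 implies not not q2)): α-rule — add (not q4 implies (((q1 implies q2) iff q3) and q2)), (q5 implies not not q2).
(not q4 implies (((q1 implies q2) iff q3) and q2)): β-rule — branch into not not q4  //  (((q1 implies q2) iff q3) and q2).
  branch 1 (add not not q4):
    (q5 implies not not q2): β-rule — branch into not q5  //  not not q2.
      branch 1.1 (add not q5):
        ○ open, literals {q4=1, q5=0}.
      branch 1.2 (add not not q2):
        not not q2: drop double negation, giving q2.
        ○ open, literals {q2=1, q4=1}.
  branch 2 (add (((q1 implies q2) iff q3) and q2)):
    (((q1 implies q2) iff q3) and q2): α-rule — add ((q1 implies q2) iff q3), q2.
    (q5 implies not not q2): β-rule — branch into not q5  //  not not q2.
      branch 2.1 (add not q5):
        ((q1 implies q2) iff q3): β-rule — branch into (q1 implies q2), q3  //  not (q1 implies q2), not q3.
          branch 2.1.1 (add (q1 implies q2), q3):
            (q1 implies q2): β-rule — branch into not q1  //  q2.
              branch 2.1.1.1 (add not q1):
                ○ open, literals {q1=0, q2=1, q3=1, q5=0}.
              branch 2.1.1.2 (add q2):
                ○ open, literals {q2=1, q3=1, q5=0}.
          branch 2.1.2 (add not (q1 implies q2), not q3):
            not (q1 implies q2): α-rule — add q1, not q2.
            × closes — contains both q2 and not q2.
      branch 2.2 (add not not q2):
        not not q2: drop double negation, giving q2.
        ((q1 implies q2) iff q3): β-rule — branch into (q1 implies q2), q3  //  not (q1 implies q2), not q3.
          branch 2.2.1 (add (q1 implies q2), q3):
            (q1 implies q2): β-rule — branch into not q1  //  q2.
              branch 2.2.1.1 (add not q1):
                ○ open, literals {q1=0, q2=1, q3=1}.
              branch 2.2.1.2 (add q2):
                ○ open, literals {q2=1, q3=1}.
          branch 2.2.2 (add not (q1 implies q2), not q3):
            not (q1 implies q2): α-rule — add q1, not q2.
            × closes — contains both q2 and not q2.
2 branches closed, 6 open.
Each open branch fixes some atoms; the unmentioned ones are free. Counting distinct full assignments: branch {q4=1, q5=0} (q1, q2, q3) contributes 8 new; branch {q2=1, q4=1} (q1, q3, q5) contributes 4 new; branch {q1=0, q2=1, q3=1, q5=0} (q4) contributes 1 new; branch {q2=1, q3=1, q5=0} (q1, q4) contributes 1 new; branch {q1=0, q2=1, q3=1} (q4, q5) contributes 1 new; branch {q2=1, q3=1} (q1, q4, q5) contributes 1 new. Total: 16.

16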